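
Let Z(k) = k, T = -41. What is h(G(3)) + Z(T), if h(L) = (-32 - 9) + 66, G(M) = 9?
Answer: -16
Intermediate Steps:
h(L) = 25 (h(L) = -41 + 66 = 25)
h(G(3)) + Z(T) = 25 - 41 = -16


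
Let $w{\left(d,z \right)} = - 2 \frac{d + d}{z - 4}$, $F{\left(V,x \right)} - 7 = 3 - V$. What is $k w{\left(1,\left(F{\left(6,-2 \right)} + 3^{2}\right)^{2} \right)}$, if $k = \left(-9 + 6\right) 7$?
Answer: $\frac{28}{55} \approx 0.50909$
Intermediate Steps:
$F{\left(V,x \right)} = 10 - V$ ($F{\left(V,x \right)} = 7 - \left(-3 + V\right) = 10 - V$)
$k = -21$ ($k = \left(-3\right) 7 = -21$)
$w{\left(d,z \right)} = - \frac{4 d}{-4 + z}$ ($w{\left(d,z \right)} = - 2 \frac{2 d}{-4 + z} = - \frac{4 d}{-4 + z}$)
$k w{\left(1,\left(F{\left(6,-2 \right)} + 3^{2}\right)^{2} \right)} = - 21 \left(\left(-4\right) 1 \frac{1}{-4 + \left(\left(10 - 6\right) + 3^{2}\right)^{2}}\right) = - 21 \left(\left(-4\right) 1 \frac{1}{-4 + \left(\left(10 - 6\right) + 9\right)^{2}}\right) = - 21 \left(\left(-4\right) 1 \frac{1}{-4 + \left(4 + 9\right)^{2}}\right) = - 21 \left(\left(-4\right) 1 \frac{1}{-4 + 13^{2}}\right) = - 21 \left(\left(-4\right) 1 \frac{1}{-4 + 169}\right) = - 21 \left(\left(-4\right) 1 \cdot \frac{1}{165}\right) = \left(-21\right) \left(- \frac{4}{165}\right) = \frac{28}{55}$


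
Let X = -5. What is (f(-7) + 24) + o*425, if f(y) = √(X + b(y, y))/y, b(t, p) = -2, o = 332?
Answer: 141124 - I*√7/7 ≈ 1.4112e+5 - 0.37796*I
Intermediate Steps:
f(y) = I*√7/y (f(y) = √(-5 - 2)/y = √(-7)/y = (I*√7)/y = I*√7/y)
(f(-7) + 24) + o*425 = (I*√7/(-7) + 24) + 332*425 = (I*√7*(-⅐) + 24) + 141100 = (-I*√7/7 + 24) + 141100 = (24 - I*√7/7) + 141100 = 141124 - I*√7/7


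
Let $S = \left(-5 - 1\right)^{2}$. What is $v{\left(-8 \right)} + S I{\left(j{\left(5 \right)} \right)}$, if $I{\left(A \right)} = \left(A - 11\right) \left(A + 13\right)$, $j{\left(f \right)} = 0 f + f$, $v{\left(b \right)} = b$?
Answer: $-3896$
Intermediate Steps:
$j{\left(f \right)} = f$ ($j{\left(f \right)} = 0 + f = f$)
$I{\left(A \right)} = \left(-11 + A\right) \left(13 + A\right)$
$S = 36$ ($S = \left(-6\right)^{2} = 36$)
$v{\left(-8 \right)} + S I{\left(j{\left(5 \right)} \right)} = -8 + 36 \left(-143 + 5^{2} + 2 \cdot 5\right) = -8 + 36 \left(-143 + 25 + 10\right) = -8 + 36 \left(-108\right) = -8 - 3888 = -3896$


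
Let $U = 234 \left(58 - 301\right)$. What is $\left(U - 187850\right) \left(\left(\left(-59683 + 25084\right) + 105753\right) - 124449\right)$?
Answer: $13041926040$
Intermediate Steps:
$U = -56862$ ($U = 234 \left(-243\right) = -56862$)
$\left(U - 187850\right) \left(\left(\left(-59683 + 25084\right) + 105753\right) - 124449\right) = \left(-56862 - 187850\right) \left(\left(\left(-59683 + 25084\right) + 105753\right) - 124449\right) = - 244712 \left(\left(-34599 + 105753\right) - 124449\right) = - 244712 \left(71154 - 124449\right) = \left(-244712\right) \left(-53295\right) = 13041926040$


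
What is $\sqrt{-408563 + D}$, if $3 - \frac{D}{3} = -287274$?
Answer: $2 \sqrt{113317} \approx 673.25$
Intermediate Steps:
$D = 861831$ ($D = 9 - -861822 = 9 + 861822 = 861831$)
$\sqrt{-408563 + D} = \sqrt{-408563 + 861831} = \sqrt{453268} = 2 \sqrt{113317}$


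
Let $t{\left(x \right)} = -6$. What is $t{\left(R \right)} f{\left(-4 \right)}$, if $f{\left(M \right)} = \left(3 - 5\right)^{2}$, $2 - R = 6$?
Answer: $-24$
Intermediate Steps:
$R = -4$ ($R = 2 - 6 = -4$)
$f{\left(M \right)} = 4$ ($f{\left(M \right)} = \left(-2\right)^{2} = 4$)
$t{\left(R \right)} f{\left(-4 \right)} = \left(-6\right) 4 = -24$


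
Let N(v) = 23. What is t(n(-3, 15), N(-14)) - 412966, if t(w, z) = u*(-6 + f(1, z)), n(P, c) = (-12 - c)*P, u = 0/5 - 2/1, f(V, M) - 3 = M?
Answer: -413006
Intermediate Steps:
f(V, M) = 3 + M
u = -2 (u = 0*(⅕) - 2*1 = 0 - 2 = -2)
n(P, c) = P*(-12 - c)
t(w, z) = 6 - 2*z (t(w, z) = -2*(-6 + (3 + z)) = -2*(-3 + z) = 6 - 2*z)
t(n(-3, 15), N(-14)) - 412966 = (6 - 2*23) - 412966 = (6 - 46) - 412966 = -40 - 412966 = -413006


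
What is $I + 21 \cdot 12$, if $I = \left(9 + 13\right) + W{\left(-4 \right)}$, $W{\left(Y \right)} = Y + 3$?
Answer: $273$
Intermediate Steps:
$W{\left(Y \right)} = 3 + Y$
$I = 21$ ($I = \left(9 + 13\right) + \left(3 - 4\right) = 22 - 1 = 21$)
$I + 21 \cdot 12 = 21 + 21 \cdot 12 = 21 + 252 = 273$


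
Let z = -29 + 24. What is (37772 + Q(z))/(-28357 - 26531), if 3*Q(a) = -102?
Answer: -18869/27444 ≈ -0.68755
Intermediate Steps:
z = -5
Q(a) = -34 (Q(a) = (1/3)*(-102) = -34)
(37772 + Q(z))/(-28357 - 26531) = (37772 - 34)/(-28357 - 26531) = 37738/(-54888) = 37738*(-1/54888) = -18869/27444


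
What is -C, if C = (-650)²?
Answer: -422500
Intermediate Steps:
C = 422500
-C = -1*422500 = -422500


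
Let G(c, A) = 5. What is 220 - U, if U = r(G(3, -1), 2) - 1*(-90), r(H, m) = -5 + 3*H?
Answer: 120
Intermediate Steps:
U = 100 (U = (-5 + 3*5) - 1*(-90) = (-5 + 15) + 90 = 10 + 90 = 100)
220 - U = 220 - 1*100 = 220 - 100 = 120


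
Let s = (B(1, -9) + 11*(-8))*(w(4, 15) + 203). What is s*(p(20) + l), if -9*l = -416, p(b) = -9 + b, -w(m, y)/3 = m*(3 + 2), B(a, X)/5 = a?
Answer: -6112535/9 ≈ -6.7917e+5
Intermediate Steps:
B(a, X) = 5*a
w(m, y) = -15*m (w(m, y) = -3*m*(3 + 2) = -3*m*5 = -15*m)
l = 416/9 (l = -⅑*(-416) = 416/9 ≈ 46.222)
s = -11869 (s = (5*1 + 11*(-8))*(-15*4 + 203) = (5 - 88)*(-60 + 203) = -83*143 = -11869)
s*(p(20) + l) = -11869*((-9 + 20) + 416/9) = -11869*(11 + 416/9) = -11869*515/9 = -6112535/9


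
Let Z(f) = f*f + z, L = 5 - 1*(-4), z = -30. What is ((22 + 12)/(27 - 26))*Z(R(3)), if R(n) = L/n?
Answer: -714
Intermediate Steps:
L = 9 (L = 5 + 4 = 9)
R(n) = 9/n
Z(f) = -30 + f² (Z(f) = f*f - 30 = f² - 30 = -30 + f²)
((22 + 12)/(27 - 26))*Z(R(3)) = ((22 + 12)/(27 - 26))*(-30 + (9/3)²) = (34/1)*(-30 + (9*(⅓))²) = (34*1)*(-30 + 3²) = 34*(-30 + 9) = 34*(-21) = -714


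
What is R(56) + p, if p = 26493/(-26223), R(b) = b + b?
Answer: 970161/8741 ≈ 110.99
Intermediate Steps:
R(b) = 2*b
p = -8831/8741 (p = 26493*(-1/26223) = -8831/8741 ≈ -1.0103)
R(56) + p = 2*56 - 8831/8741 = 112 - 8831/8741 = 970161/8741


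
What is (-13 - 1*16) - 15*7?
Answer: -134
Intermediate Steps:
(-13 - 1*16) - 15*7 = (-13 - 16) - 105 = -29 - 105 = -134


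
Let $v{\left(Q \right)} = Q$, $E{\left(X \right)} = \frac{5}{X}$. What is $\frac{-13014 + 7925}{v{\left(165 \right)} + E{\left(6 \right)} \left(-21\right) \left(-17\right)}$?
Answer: $- \frac{10178}{925} \approx -11.003$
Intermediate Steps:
$\frac{-13014 + 7925}{v{\left(165 \right)} + E{\left(6 \right)} \left(-21\right) \left(-17\right)} = \frac{-13014 + 7925}{165 + \frac{5}{6} \left(-21\right) \left(-17\right)} = - \frac{5089}{165 + 5 \cdot \frac{1}{6} \left(-21\right) \left(-17\right)} = - \frac{5089}{165 + \frac{5}{6} \left(-21\right) \left(-17\right)} = - \frac{5089}{165 - - \frac{595}{2}} = - \frac{5089}{165 + \frac{595}{2}} = - \frac{5089}{\frac{925}{2}} = \left(-5089\right) \frac{2}{925} = - \frac{10178}{925}$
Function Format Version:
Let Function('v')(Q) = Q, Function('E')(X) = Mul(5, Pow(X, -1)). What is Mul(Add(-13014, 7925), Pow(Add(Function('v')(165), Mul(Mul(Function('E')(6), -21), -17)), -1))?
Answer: Rational(-10178, 925) ≈ -11.003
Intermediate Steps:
Mul(Add(-13014, 7925), Pow(Add(Function('v')(165), Mul(Mul(Function('E')(6), -21), -17)), -1)) = Mul(Add(-13014, 7925), Pow(Add(165, Mul(Mul(Mul(5, Pow(6, -1)), -21), -17)), -1)) = Mul(-5089, Pow(Add(165, Mul(Mul(Mul(5, Rational(1, 6)), -21), -17)), -1)) = Mul(-5089, Pow(Add(165, Mul(Mul(Rational(5, 6), -21), -17)), -1)) = Mul(-5089, Pow(Add(165, Mul(Rational(-35, 2), -17)), -1)) = Mul(-5089, Pow(Add(165, Rational(595, 2)), -1)) = Mul(-5089, Pow(Rational(925, 2), -1)) = Mul(-5089, Rational(2, 925)) = Rational(-10178, 925)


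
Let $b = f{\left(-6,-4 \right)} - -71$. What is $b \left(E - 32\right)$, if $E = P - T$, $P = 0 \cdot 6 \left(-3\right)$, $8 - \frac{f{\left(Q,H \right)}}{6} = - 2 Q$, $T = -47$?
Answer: $705$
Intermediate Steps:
$f{\left(Q,H \right)} = 48 + 12 Q$ ($f{\left(Q,H \right)} = 48 - 6 \left(- 2 Q\right) = 48 + 12 Q$)
$P = 0$ ($P = 0 \left(-3\right) = 0$)
$b = 47$ ($b = \left(48 + 12 \left(-6\right)\right) - -71 = \left(48 - 72\right) + 71 = -24 + 71 = 47$)
$E = 47$ ($E = 0 - -47 = 0 + 47 = 47$)
$b \left(E - 32\right) = 47 \left(47 - 32\right) = 47 \cdot 15 = 705$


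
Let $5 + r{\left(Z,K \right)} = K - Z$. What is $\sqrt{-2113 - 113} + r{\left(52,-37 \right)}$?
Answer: $-94 + i \sqrt{2226} \approx -94.0 + 47.18 i$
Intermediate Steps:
$r{\left(Z,K \right)} = -5 + K - Z$ ($r{\left(Z,K \right)} = -5 + \left(K - Z\right) = -5 + K - Z$)
$\sqrt{-2113 - 113} + r{\left(52,-37 \right)} = \sqrt{-2113 - 113} - 94 = \sqrt{-2226} - 94 = i \sqrt{2226} - 94 = -94 + i \sqrt{2226}$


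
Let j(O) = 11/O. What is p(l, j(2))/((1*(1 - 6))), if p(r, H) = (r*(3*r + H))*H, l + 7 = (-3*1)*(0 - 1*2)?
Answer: 11/4 ≈ 2.7500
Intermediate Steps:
l = -1 (l = -7 + (-3*1)*(0 - 1*2) = -7 - 3*(0 - 2) = -7 - 3*(-2) = -7 + 6 = -1)
p(r, H) = H*r*(H + 3*r) (p(r, H) = (r*(H + 3*r))*H = H*r*(H + 3*r))
p(l, j(2))/((1*(1 - 6))) = ((11/2)*(-1)*(11/2 + 3*(-1)))/((1*(1 - 6))) = ((11*(1/2))*(-1)*(11*(1/2) - 3))/((1*(-5))) = ((11/2)*(-1)*(11/2 - 3))/(-5) = ((11/2)*(-1)*(5/2))*(-1/5) = -55/4*(-1/5) = 11/4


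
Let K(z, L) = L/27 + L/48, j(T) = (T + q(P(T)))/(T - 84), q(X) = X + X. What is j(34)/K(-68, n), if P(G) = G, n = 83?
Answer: -22032/51875 ≈ -0.42471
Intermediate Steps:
q(X) = 2*X
j(T) = 3*T/(-84 + T) (j(T) = (T + 2*T)/(T - 84) = (3*T)/(-84 + T) = 3*T/(-84 + T))
K(z, L) = 25*L/432 (K(z, L) = L*(1/27) + L*(1/48) = L/27 + L/48 = 25*L/432)
j(34)/K(-68, n) = (3*34/(-84 + 34))/(((25/432)*83)) = (3*34/(-50))/(2075/432) = (3*34*(-1/50))*(432/2075) = -51/25*432/2075 = -22032/51875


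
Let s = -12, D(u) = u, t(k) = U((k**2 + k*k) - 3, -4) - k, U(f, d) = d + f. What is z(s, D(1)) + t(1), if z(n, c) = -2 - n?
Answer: 4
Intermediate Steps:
t(k) = -7 - k + 2*k**2 (t(k) = (-4 + ((k**2 + k*k) - 3)) - k = (-4 + ((k**2 + k**2) - 3)) - k = (-4 + (2*k**2 - 3)) - k = (-4 + (-3 + 2*k**2)) - k = (-7 + 2*k**2) - k = -7 - k + 2*k**2)
z(s, D(1)) + t(1) = (-2 - 1*(-12)) + (-7 - 1*1 + 2*1**2) = (-2 + 12) + (-7 - 1 + 2*1) = 10 + (-7 - 1 + 2) = 10 - 6 = 4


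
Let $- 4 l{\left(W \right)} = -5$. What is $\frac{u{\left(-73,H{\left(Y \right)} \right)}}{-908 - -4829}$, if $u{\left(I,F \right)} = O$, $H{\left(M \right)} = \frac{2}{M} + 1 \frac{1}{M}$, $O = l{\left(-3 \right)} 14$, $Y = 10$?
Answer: $\frac{35}{7842} \approx 0.0044631$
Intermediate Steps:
$l{\left(W \right)} = \frac{5}{4}$ ($l{\left(W \right)} = \left(- \frac{1}{4}\right) \left(-5\right) = \frac{5}{4}$)
$O = \frac{35}{2}$ ($O = \frac{5}{4} \cdot 14 = \frac{35}{2} \approx 17.5$)
$H{\left(M \right)} = \frac{3}{M}$ ($H{\left(M \right)} = \frac{2}{M} + \frac{1}{M} = \frac{3}{M}$)
$u{\left(I,F \right)} = \frac{35}{2}$
$\frac{u{\left(-73,H{\left(Y \right)} \right)}}{-908 - -4829} = \frac{35}{2 \left(-908 - -4829\right)} = \frac{35}{2 \left(-908 + 4829\right)} = \frac{35}{2 \cdot 3921} = \frac{35}{2} \cdot \frac{1}{3921} = \frac{35}{7842}$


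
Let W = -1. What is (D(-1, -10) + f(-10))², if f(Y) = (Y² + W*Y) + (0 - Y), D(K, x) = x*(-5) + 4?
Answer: 30276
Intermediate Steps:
D(K, x) = 4 - 5*x (D(K, x) = -5*x + 4 = 4 - 5*x)
f(Y) = Y² - 2*Y (f(Y) = (Y² - Y) + (0 - Y) = (Y² - Y) - Y = Y² - 2*Y)
(D(-1, -10) + f(-10))² = ((4 - 5*(-10)) - 10*(-2 - 10))² = ((4 + 50) - 10*(-12))² = (54 + 120)² = 174² = 30276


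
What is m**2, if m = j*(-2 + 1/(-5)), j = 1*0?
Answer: 0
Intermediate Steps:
j = 0
m = 0 (m = 0*(-2 + 1/(-5)) = 0*(-2 - 1/5) = 0*(-11/5) = 0)
m**2 = 0**2 = 0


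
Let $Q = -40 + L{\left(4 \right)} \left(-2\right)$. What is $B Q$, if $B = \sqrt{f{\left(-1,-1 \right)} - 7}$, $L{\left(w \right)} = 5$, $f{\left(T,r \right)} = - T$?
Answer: $- 50 i \sqrt{6} \approx - 122.47 i$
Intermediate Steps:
$B = i \sqrt{6}$ ($B = \sqrt{\left(-1\right) \left(-1\right) - 7} = \sqrt{1 - 7} = \sqrt{-6} = i \sqrt{6} \approx 2.4495 i$)
$Q = -50$ ($Q = -40 + 5 \left(-2\right) = -40 - 10 = -50$)
$B Q = i \sqrt{6} \left(-50\right) = - 50 i \sqrt{6}$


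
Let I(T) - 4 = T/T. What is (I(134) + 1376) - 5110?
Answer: -3729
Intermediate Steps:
I(T) = 5 (I(T) = 4 + T/T = 4 + 1 = 5)
(I(134) + 1376) - 5110 = (5 + 1376) - 5110 = 1381 - 5110 = -3729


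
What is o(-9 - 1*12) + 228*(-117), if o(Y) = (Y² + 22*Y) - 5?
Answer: -26702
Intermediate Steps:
o(Y) = -5 + Y² + 22*Y
o(-9 - 1*12) + 228*(-117) = (-5 + (-9 - 1*12)² + 22*(-9 - 1*12)) + 228*(-117) = (-5 + (-9 - 12)² + 22*(-9 - 12)) - 26676 = (-5 + (-21)² + 22*(-21)) - 26676 = (-5 + 441 - 462) - 26676 = -26 - 26676 = -26702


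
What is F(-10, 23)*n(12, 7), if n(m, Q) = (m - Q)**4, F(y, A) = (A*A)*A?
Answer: 7604375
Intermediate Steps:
F(y, A) = A**3 (F(y, A) = A**2*A = A**3)
F(-10, 23)*n(12, 7) = 23**3*(7 - 1*12)**4 = 12167*(7 - 12)**4 = 12167*(-5)**4 = 12167*625 = 7604375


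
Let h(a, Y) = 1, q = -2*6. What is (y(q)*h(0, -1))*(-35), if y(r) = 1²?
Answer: -35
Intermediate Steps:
q = -12
y(r) = 1
(y(q)*h(0, -1))*(-35) = (1*1)*(-35) = 1*(-35) = -35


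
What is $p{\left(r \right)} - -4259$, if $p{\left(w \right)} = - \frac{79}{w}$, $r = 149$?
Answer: $\frac{634512}{149} \approx 4258.5$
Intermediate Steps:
$p{\left(r \right)} - -4259 = - \frac{79}{149} - -4259 = \left(-79\right) \frac{1}{149} + \left(-379 + 4638\right) = - \frac{79}{149} + 4259 = \frac{634512}{149}$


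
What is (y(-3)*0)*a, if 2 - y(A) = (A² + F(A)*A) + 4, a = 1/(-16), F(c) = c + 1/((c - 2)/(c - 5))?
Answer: 0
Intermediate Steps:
F(c) = c + (-5 + c)/(-2 + c) (F(c) = c + 1/((-2 + c)/(-5 + c)) = c + (-5 + c)/(-2 + c))
a = -1/16 ≈ -0.062500
y(A) = -2 - A² - A*(-5 + A² - A)/(-2 + A) (y(A) = 2 - ((A² + ((-5 + A² - A)/(-2 + A))*A) + 4) = 2 - ((A² + A*(-5 + A² - A)/(-2 + A)) + 4) = 2 - (4 + A² + A*(-5 + A² - A)/(-2 + A)) = 2 + (-4 - A² - A*(-5 + A² - A)/(-2 + A)) = -2 - A² - A*(-5 + A² - A)/(-2 + A))
(y(-3)*0)*a = (((4 - 2*(-3)³ + 3*(-3) + 3*(-3)²)/(-2 - 3))*0)*(-1/16) = (((4 - 2*(-27) - 9 + 3*9)/(-5))*0)*(-1/16) = (-(4 + 54 - 9 + 27)/5*0)*(-1/16) = (-⅕*76*0)*(-1/16) = -76/5*0*(-1/16) = 0*(-1/16) = 0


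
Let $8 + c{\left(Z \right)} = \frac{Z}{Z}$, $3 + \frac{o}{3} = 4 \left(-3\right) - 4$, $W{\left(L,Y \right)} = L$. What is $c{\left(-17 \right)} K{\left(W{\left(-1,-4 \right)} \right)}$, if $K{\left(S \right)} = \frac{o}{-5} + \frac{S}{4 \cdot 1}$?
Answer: $- \frac{1561}{20} \approx -78.05$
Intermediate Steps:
$o = -57$ ($o = -9 + 3 \left(4 \left(-3\right) - 4\right) = -9 + 3 \left(-12 - 4\right) = -9 + 3 \left(-16\right) = -9 - 48 = -57$)
$c{\left(Z \right)} = -7$ ($c{\left(Z \right)} = -8 + \frac{Z}{Z} = -8 + 1 = -7$)
$K{\left(S \right)} = \frac{57}{5} + \frac{S}{4}$ ($K{\left(S \right)} = - \frac{57}{-5} + \frac{S}{4 \cdot 1} = \left(-57\right) \left(- \frac{1}{5}\right) + \frac{S}{4} = \frac{57}{5} + S \frac{1}{4} = \frac{57}{5} + \frac{S}{4}$)
$c{\left(-17 \right)} K{\left(W{\left(-1,-4 \right)} \right)} = - 7 \left(\frac{57}{5} + \frac{1}{4} \left(-1\right)\right) = - 7 \left(\frac{57}{5} - \frac{1}{4}\right) = \left(-7\right) \frac{223}{20} = - \frac{1561}{20}$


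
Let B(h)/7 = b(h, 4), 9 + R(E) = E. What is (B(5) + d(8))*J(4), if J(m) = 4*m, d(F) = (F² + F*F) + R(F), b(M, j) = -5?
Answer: 1472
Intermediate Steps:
R(E) = -9 + E
d(F) = -9 + F + 2*F² (d(F) = (F² + F*F) + (-9 + F) = (F² + F²) + (-9 + F) = 2*F² + (-9 + F) = -9 + F + 2*F²)
B(h) = -35 (B(h) = 7*(-5) = -35)
(B(5) + d(8))*J(4) = (-35 + (-9 + 8 + 2*8²))*(4*4) = (-35 + (-9 + 8 + 2*64))*16 = (-35 + (-9 + 8 + 128))*16 = (-35 + 127)*16 = 92*16 = 1472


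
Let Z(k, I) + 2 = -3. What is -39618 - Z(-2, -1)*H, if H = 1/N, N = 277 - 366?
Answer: -3526007/89 ≈ -39618.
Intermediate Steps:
Z(k, I) = -5 (Z(k, I) = -2 - 3 = -5)
N = -89
H = -1/89 (H = 1/(-89) = -1/89 ≈ -0.011236)
-39618 - Z(-2, -1)*H = -39618 - (-5)*(-1)/89 = -39618 - 1*5/89 = -39618 - 5/89 = -3526007/89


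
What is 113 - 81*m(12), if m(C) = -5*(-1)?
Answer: -292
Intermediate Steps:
m(C) = 5
113 - 81*m(12) = 113 - 81*5 = 113 - 405 = -292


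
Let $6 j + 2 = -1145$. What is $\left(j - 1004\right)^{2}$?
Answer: $\frac{51423241}{36} \approx 1.4284 \cdot 10^{6}$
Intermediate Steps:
$j = - \frac{1147}{6}$ ($j = - \frac{1}{3} + \frac{1}{6} \left(-1145\right) = - \frac{1}{3} - \frac{1145}{6} = - \frac{1147}{6} \approx -191.17$)
$\left(j - 1004\right)^{2} = \left(- \frac{1147}{6} - 1004\right)^{2} = \left(- \frac{7171}{6}\right)^{2} = \frac{51423241}{36}$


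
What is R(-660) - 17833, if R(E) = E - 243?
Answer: -18736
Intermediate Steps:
R(E) = -243 + E
R(-660) - 17833 = (-243 - 660) - 17833 = -903 - 17833 = -18736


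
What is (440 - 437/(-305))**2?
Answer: 18127121769/93025 ≈ 1.9486e+5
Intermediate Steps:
(440 - 437/(-305))**2 = (440 - 437*(-1/305))**2 = (440 + 437/305)**2 = (134637/305)**2 = 18127121769/93025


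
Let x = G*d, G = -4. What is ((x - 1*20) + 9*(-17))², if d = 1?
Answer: 31329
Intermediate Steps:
x = -4 (x = -4*1 = -4)
((x - 1*20) + 9*(-17))² = ((-4 - 1*20) + 9*(-17))² = ((-4 - 20) - 153)² = (-24 - 153)² = (-177)² = 31329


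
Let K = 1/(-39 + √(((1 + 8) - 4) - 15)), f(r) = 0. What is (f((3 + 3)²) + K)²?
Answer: (39 + I*√10)²/2343961 ≈ 0.00064464 + 0.00010523*I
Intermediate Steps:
K = 1/(-39 + I*√10) (K = 1/(-39 + √((9 - 4) - 15)) = 1/(-39 + √(5 - 15)) = 1/(-39 + √(-10)) = 1/(-39 + I*√10) ≈ -0.025474 - 0.0020655*I)
(f((3 + 3)²) + K)² = (0 + (-39/1531 - I*√10/1531))² = (-39/1531 - I*√10/1531)²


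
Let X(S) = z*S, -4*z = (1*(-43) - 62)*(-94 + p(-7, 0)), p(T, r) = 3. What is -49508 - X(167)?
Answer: 1397653/4 ≈ 3.4941e+5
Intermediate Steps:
z = -9555/4 (z = -(1*(-43) - 62)*(-94 + 3)/4 = -(-43 - 62)*(-91)/4 = -(-105)*(-91)/4 = -¼*9555 = -9555/4 ≈ -2388.8)
X(S) = -9555*S/4
-49508 - X(167) = -49508 - (-9555)*167/4 = -49508 - 1*(-1595685/4) = -49508 + 1595685/4 = 1397653/4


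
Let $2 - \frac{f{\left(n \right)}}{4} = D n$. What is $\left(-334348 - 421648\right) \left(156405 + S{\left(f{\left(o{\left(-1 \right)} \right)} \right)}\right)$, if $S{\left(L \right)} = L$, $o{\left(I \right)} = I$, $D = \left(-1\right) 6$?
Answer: $-118229458444$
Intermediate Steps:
$D = -6$
$f{\left(n \right)} = 8 + 24 n$ ($f{\left(n \right)} = 8 - 4 \left(- 6 n\right) = 8 + 24 n$)
$\left(-334348 - 421648\right) \left(156405 + S{\left(f{\left(o{\left(-1 \right)} \right)} \right)}\right) = \left(-334348 - 421648\right) \left(156405 + \left(8 + 24 \left(-1\right)\right)\right) = - 755996 \left(156405 + \left(8 - 24\right)\right) = - 755996 \left(156405 - 16\right) = \left(-755996\right) 156389 = -118229458444$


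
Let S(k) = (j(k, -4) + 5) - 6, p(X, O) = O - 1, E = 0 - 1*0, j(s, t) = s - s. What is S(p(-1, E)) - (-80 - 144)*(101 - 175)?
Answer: -16577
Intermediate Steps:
j(s, t) = 0
E = 0 (E = 0 + 0 = 0)
p(X, O) = -1 + O
S(k) = -1 (S(k) = (0 + 5) - 6 = 5 - 6 = -1)
S(p(-1, E)) - (-80 - 144)*(101 - 175) = -1 - (-80 - 144)*(101 - 175) = -1 - (-224)*(-74) = -1 - 1*16576 = -1 - 16576 = -16577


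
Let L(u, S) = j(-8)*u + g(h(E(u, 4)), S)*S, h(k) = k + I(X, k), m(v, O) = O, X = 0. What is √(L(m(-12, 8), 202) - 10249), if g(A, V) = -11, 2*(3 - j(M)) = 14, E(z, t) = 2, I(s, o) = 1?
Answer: I*√12503 ≈ 111.82*I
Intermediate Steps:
h(k) = 1 + k (h(k) = k + 1 = 1 + k)
j(M) = -4 (j(M) = 3 - ½*14 = 3 - 7 = -4)
L(u, S) = -11*S - 4*u (L(u, S) = -4*u - 11*S = -11*S - 4*u)
√(L(m(-12, 8), 202) - 10249) = √((-11*202 - 4*8) - 10249) = √((-2222 - 32) - 10249) = √(-2254 - 10249) = √(-12503) = I*√12503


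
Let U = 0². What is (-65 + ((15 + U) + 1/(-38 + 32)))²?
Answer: 90601/36 ≈ 2516.7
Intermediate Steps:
U = 0
(-65 + ((15 + U) + 1/(-38 + 32)))² = (-65 + ((15 + 0) + 1/(-38 + 32)))² = (-65 + (15 + 1/(-6)))² = (-65 + (15 - ⅙))² = (-65 + 89/6)² = (-301/6)² = 90601/36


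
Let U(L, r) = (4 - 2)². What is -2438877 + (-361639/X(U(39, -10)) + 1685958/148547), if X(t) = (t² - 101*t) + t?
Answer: -139064171103691/57042048 ≈ -2.4379e+6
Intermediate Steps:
U(L, r) = 4 (U(L, r) = 2² = 4)
X(t) = t² - 100*t
-2438877 + (-361639/X(U(39, -10)) + 1685958/148547) = -2438877 + (-361639*1/(4*(-100 + 4)) + 1685958/148547) = -2438877 + (-361639/(4*(-96)) + 1685958*(1/148547)) = -2438877 + (-361639/(-384) + 1685958/148547) = -2438877 + (-361639*(-1/384) + 1685958/148547) = -2438877 + (361639/384 + 1685958/148547) = -2438877 + 54367796405/57042048 = -139064171103691/57042048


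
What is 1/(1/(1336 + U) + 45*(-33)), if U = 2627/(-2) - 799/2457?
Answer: -108967/161811081 ≈ -0.00067342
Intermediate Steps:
U = -6456137/4914 (U = 2627*(-½) - 799*1/2457 = -2627/2 - 799/2457 = -6456137/4914 ≈ -1313.8)
1/(1/(1336 + U) + 45*(-33)) = 1/(1/(1336 - 6456137/4914) + 45*(-33)) = 1/(1/(108967/4914) - 1485) = 1/(4914/108967 - 1485) = 1/(-161811081/108967) = -108967/161811081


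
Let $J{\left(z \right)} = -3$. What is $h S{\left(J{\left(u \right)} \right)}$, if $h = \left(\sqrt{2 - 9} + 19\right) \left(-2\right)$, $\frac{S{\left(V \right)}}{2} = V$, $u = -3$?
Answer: $228 + 12 i \sqrt{7} \approx 228.0 + 31.749 i$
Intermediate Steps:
$S{\left(V \right)} = 2 V$
$h = -38 - 2 i \sqrt{7}$ ($h = \left(\sqrt{-7} + 19\right) \left(-2\right) = \left(i \sqrt{7} + 19\right) \left(-2\right) = \left(19 + i \sqrt{7}\right) \left(-2\right) = -38 - 2 i \sqrt{7} \approx -38.0 - 5.2915 i$)
$h S{\left(J{\left(u \right)} \right)} = \left(-38 - 2 i \sqrt{7}\right) 2 \left(-3\right) = \left(-38 - 2 i \sqrt{7}\right) \left(-6\right) = 228 + 12 i \sqrt{7}$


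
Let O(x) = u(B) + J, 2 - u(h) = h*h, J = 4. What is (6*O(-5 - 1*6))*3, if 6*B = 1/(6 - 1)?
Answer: 5399/50 ≈ 107.98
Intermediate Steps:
B = 1/30 (B = 1/(6*(6 - 1)) = (1/6)/5 = (1/6)*(1/5) = 1/30 ≈ 0.033333)
u(h) = 2 - h**2 (u(h) = 2 - h*h = 2 - h**2)
O(x) = 5399/900 (O(x) = (2 - (1/30)**2) + 4 = (2 - 1*1/900) + 4 = (2 - 1/900) + 4 = 1799/900 + 4 = 5399/900)
(6*O(-5 - 1*6))*3 = (6*(5399/900))*3 = (5399/150)*3 = 5399/50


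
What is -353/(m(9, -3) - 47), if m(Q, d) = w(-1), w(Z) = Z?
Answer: 353/48 ≈ 7.3542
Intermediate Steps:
m(Q, d) = -1
-353/(m(9, -3) - 47) = -353/(-1 - 47) = -353/(-48) = -353*(-1/48) = 353/48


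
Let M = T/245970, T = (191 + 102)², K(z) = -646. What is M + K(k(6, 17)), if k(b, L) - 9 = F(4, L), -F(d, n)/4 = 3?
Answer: -158810771/245970 ≈ -645.65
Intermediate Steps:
F(d, n) = -12 (F(d, n) = -4*3 = -12)
k(b, L) = -3 (k(b, L) = 9 - 12 = -3)
T = 85849 (T = 293² = 85849)
M = 85849/245970 ≈ 0.34902
M + K(k(6, 17)) = 85849/245970 - 646 = -158810771/245970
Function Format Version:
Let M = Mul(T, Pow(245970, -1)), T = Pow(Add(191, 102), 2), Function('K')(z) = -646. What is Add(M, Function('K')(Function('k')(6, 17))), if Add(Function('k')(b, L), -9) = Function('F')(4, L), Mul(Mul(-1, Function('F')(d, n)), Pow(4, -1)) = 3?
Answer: Rational(-158810771, 245970) ≈ -645.65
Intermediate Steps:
Function('F')(d, n) = -12 (Function('F')(d, n) = Mul(-4, 3) = -12)
Function('k')(b, L) = -3 (Function('k')(b, L) = Add(9, -12) = -3)
T = 85849 (T = Pow(293, 2) = 85849)
M = Rational(85849, 245970) (M = Mul(85849, Pow(245970, -1)) = Mul(85849, Rational(1, 245970)) = Rational(85849, 245970) ≈ 0.34902)
Add(M, Function('K')(Function('k')(6, 17))) = Add(Rational(85849, 245970), -646) = Rational(-158810771, 245970)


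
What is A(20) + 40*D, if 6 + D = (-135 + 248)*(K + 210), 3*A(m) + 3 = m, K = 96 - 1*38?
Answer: 3633377/3 ≈ 1.2111e+6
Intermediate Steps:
K = 58 (K = 96 - 38 = 58)
A(m) = -1 + m/3
D = 30278 (D = -6 + (-135 + 248)*(58 + 210) = -6 + 113*268 = -6 + 30284 = 30278)
A(20) + 40*D = (-1 + (1/3)*20) + 40*30278 = (-1 + 20/3) + 1211120 = 17/3 + 1211120 = 3633377/3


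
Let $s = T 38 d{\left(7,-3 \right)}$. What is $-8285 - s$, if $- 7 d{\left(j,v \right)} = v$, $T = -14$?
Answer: $-8057$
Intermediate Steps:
$d{\left(j,v \right)} = - \frac{v}{7}$
$s = -228$ ($s = \left(-14\right) 38 \left(\left(- \frac{1}{7}\right) \left(-3\right)\right) = \left(-532\right) \frac{3}{7} = -228$)
$-8285 - s = -8285 - -228 = -8285 + 228 = -8057$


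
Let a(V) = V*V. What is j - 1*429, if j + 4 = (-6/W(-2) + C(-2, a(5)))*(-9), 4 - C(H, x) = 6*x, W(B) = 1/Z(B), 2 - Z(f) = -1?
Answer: 1043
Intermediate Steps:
a(V) = V**2
Z(f) = 3 (Z(f) = 2 - 1*(-1) = 2 + 1 = 3)
W(B) = 1/3
C(H, x) = 4 - 6*x
j = 1472 (j = -4 + (-6/1/3 + (4 - 6*5**2))*(-9) = -4 + (-6*3 + (4 - 6*25))*(-9) = -4 + (-18 + (4 - 150))*(-9) = -4 + (-18 - 146)*(-9) = -4 - 164*(-9) = -4 + 1476 = 1472)
j - 1*429 = 1472 - 1*429 = 1472 - 429 = 1043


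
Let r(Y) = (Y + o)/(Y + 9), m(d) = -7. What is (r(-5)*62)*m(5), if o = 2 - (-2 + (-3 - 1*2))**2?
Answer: 5642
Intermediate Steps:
o = -47 (o = 2 - (-2 + (-3 - 2))**2 = 2 - (-2 - 5)**2 = 2 - 1*(-7)**2 = 2 - 1*49 = 2 - 49 = -47)
r(Y) = (-47 + Y)/(9 + Y) (r(Y) = (Y - 47)/(Y + 9) = (-47 + Y)/(9 + Y))
(r(-5)*62)*m(5) = (((-47 - 5)/(9 - 5))*62)*(-7) = ((-52/4)*62)*(-7) = (((1/4)*(-52))*62)*(-7) = -13*62*(-7) = -806*(-7) = 5642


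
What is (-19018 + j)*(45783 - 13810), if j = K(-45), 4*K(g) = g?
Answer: -2433688841/4 ≈ -6.0842e+8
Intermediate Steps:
K(g) = g/4
j = -45/4 (j = (¼)*(-45) = -45/4 ≈ -11.250)
(-19018 + j)*(45783 - 13810) = (-19018 - 45/4)*(45783 - 13810) = -76117/4*31973 = -2433688841/4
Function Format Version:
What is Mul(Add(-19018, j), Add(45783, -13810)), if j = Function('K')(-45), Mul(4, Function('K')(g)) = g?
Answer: Rational(-2433688841, 4) ≈ -6.0842e+8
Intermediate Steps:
Function('K')(g) = Mul(Rational(1, 4), g)
j = Rational(-45, 4) (j = Mul(Rational(1, 4), -45) = Rational(-45, 4) ≈ -11.250)
Mul(Add(-19018, j), Add(45783, -13810)) = Mul(Add(-19018, Rational(-45, 4)), Add(45783, -13810)) = Mul(Rational(-76117, 4), 31973) = Rational(-2433688841, 4)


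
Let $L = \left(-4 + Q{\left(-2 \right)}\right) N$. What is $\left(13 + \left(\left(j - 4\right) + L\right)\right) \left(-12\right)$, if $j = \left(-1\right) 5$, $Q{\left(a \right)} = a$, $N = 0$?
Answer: $-48$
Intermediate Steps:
$j = -5$
$L = 0$ ($L = \left(-4 - 2\right) 0 = \left(-6\right) 0 = 0$)
$\left(13 + \left(\left(j - 4\right) + L\right)\right) \left(-12\right) = \left(13 + \left(\left(-5 - 4\right) + 0\right)\right) \left(-12\right) = \left(13 + \left(-9 + 0\right)\right) \left(-12\right) = \left(13 - 9\right) \left(-12\right) = 4 \left(-12\right) = -48$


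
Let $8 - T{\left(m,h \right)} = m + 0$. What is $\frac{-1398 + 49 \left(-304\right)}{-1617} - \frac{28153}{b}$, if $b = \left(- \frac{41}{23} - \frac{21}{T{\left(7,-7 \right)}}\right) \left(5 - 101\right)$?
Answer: $- \frac{25264983}{9037952} \approx -2.7954$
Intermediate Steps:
$T{\left(m,h \right)} = 8 - m$ ($T{\left(m,h \right)} = 8 - \left(m + 0\right) = 8 - m$)
$b = \frac{50304}{23}$ ($b = \left(- \frac{41}{23} - \frac{21}{8 - 7}\right) \left(5 - 101\right) = \left(\left(-41\right) \frac{1}{23} - \frac{21}{8 - 7}\right) \left(-96\right) = \left(- \frac{41}{23} - \frac{21}{1}\right) \left(-96\right) = \left(- \frac{41}{23} - 21\right) \left(-96\right) = \left(- \frac{524}{23}\right) \left(-96\right) = \frac{50304}{23} \approx 2187.1$)
$\frac{-1398 + 49 \left(-304\right)}{-1617} - \frac{28153}{b} = \frac{-1398 + 49 \left(-304\right)}{-1617} - \frac{28153}{\frac{50304}{23}} = \left(-1398 - 14896\right) \left(- \frac{1}{1617}\right) - \frac{647519}{50304} = \left(-16294\right) \left(- \frac{1}{1617}\right) - \frac{647519}{50304} = \frac{16294}{1617} - \frac{647519}{50304} = - \frac{25264983}{9037952}$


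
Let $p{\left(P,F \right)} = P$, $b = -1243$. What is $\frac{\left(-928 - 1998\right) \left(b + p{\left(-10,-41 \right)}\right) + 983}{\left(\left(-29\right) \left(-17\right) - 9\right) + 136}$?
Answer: $\frac{3667261}{620} \approx 5914.9$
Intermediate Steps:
$\frac{\left(-928 - 1998\right) \left(b + p{\left(-10,-41 \right)}\right) + 983}{\left(\left(-29\right) \left(-17\right) - 9\right) + 136} = \frac{\left(-928 - 1998\right) \left(-1243 - 10\right) + 983}{\left(\left(-29\right) \left(-17\right) - 9\right) + 136} = \frac{\left(-2926\right) \left(-1253\right) + 983}{\left(493 - 9\right) + 136} = \frac{3666278 + 983}{484 + 136} = \frac{3667261}{620}$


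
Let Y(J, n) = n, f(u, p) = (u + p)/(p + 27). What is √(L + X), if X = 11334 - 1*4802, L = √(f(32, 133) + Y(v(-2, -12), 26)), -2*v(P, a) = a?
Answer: √(104512 + 2*√1730)/4 ≈ 80.853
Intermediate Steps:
v(P, a) = -a/2
f(u, p) = (p + u)/(27 + p)
L = √1730/8 (L = √((133 + 32)/(27 + 133) + 26) = √(165/160 + 26) = √((1/160)*165 + 26) = √(33/32 + 26) = √(865/32) = √1730/8 ≈ 5.1992)
X = 6532 (X = 11334 - 4802 = 6532)
√(L + X) = √(√1730/8 + 6532) = √(6532 + √1730/8)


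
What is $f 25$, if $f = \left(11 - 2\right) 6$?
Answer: $1350$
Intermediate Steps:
$f = 54$ ($f = 9 \cdot 6 = 54$)
$f 25 = 54 \cdot 25 = 1350$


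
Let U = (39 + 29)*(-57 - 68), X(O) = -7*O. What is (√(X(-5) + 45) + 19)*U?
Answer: -161500 - 34000*√5 ≈ -2.3753e+5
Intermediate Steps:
U = -8500 (U = 68*(-125) = -8500)
(√(X(-5) + 45) + 19)*U = (√(-7*(-5) + 45) + 19)*(-8500) = (√(35 + 45) + 19)*(-8500) = (√80 + 19)*(-8500) = (4*√5 + 19)*(-8500) = (19 + 4*√5)*(-8500) = -161500 - 34000*√5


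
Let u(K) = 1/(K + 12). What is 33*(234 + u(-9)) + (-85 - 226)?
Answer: 7422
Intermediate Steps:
u(K) = 1/(12 + K)
33*(234 + u(-9)) + (-85 - 226) = 33*(234 + 1/(12 - 9)) + (-85 - 226) = 33*(234 + 1/3) - 311 = 33*(703/3) - 311 = 7733 - 311 = 7422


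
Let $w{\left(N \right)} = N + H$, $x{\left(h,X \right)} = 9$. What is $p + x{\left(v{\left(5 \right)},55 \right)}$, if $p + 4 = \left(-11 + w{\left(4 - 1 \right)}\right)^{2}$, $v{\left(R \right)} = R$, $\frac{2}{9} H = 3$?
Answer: $\frac{141}{4} \approx 35.25$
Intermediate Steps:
$H = \frac{27}{2}$ ($H = \frac{9}{2} \cdot 3 = \frac{27}{2} \approx 13.5$)
$w{\left(N \right)} = \frac{27}{2} + N$ ($w{\left(N \right)} = N + \frac{27}{2} = \frac{27}{2} + N$)
$p = \frac{105}{4}$ ($p = -4 + \left(-11 + \left(\frac{27}{2} + \left(4 - 1\right)\right)\right)^{2} = -4 + \left(-11 + \left(\frac{27}{2} + 3\right)\right)^{2} = -4 + \left(-11 + \frac{33}{2}\right)^{2} = -4 + \left(\frac{11}{2}\right)^{2} = -4 + \frac{121}{4} = \frac{105}{4} \approx 26.25$)
$p + x{\left(v{\left(5 \right)},55 \right)} = \frac{105}{4} + 9 = \frac{141}{4}$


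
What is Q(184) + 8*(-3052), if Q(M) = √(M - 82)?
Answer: -24416 + √102 ≈ -24406.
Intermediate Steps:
Q(M) = √(-82 + M)
Q(184) + 8*(-3052) = √(-82 + 184) + 8*(-3052) = √102 - 24416 = -24416 + √102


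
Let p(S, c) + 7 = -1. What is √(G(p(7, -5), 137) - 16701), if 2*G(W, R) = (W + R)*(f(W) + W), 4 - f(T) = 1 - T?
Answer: I*√70158/2 ≈ 132.44*I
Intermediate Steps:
f(T) = 3 + T (f(T) = 4 - (1 - T) = 4 + (-1 + T) = 3 + T)
p(S, c) = -8 (p(S, c) = -7 - 1 = -8)
G(W, R) = (3 + 2*W)*(R + W)/2 (G(W, R) = ((W + R)*((3 + W) + W))/2 = ((R + W)*(3 + 2*W))/2 = ((3 + 2*W)*(R + W))/2 = (3 + 2*W)*(R + W)/2)
√(G(p(7, -5), 137) - 16701) = √(((-8)² + (3/2)*137 + (3/2)*(-8) + 137*(-8)) - 16701) = √((64 + 411/2 - 12 - 1096) - 16701) = √(-1677/2 - 16701) = √(-35079/2) = I*√70158/2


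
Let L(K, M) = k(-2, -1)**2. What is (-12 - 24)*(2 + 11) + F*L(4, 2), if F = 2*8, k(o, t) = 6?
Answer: 108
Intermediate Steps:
L(K, M) = 36 (L(K, M) = 6**2 = 36)
F = 16
(-12 - 24)*(2 + 11) + F*L(4, 2) = (-12 - 24)*(2 + 11) + 16*36 = -36*13 + 576 = -468 + 576 = 108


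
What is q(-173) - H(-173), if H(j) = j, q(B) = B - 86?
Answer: -86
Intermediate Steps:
q(B) = -86 + B
q(-173) - H(-173) = (-86 - 173) - 1*(-173) = -259 + 173 = -86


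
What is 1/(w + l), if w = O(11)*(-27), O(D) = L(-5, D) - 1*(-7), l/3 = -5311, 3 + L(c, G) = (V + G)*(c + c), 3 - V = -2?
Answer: -1/11721 ≈ -8.5317e-5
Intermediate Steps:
V = 5 (V = 3 - 1*(-2) = 3 + 2 = 5)
L(c, G) = -3 + 2*c*(5 + G) (L(c, G) = -3 + (5 + G)*(c + c) = -3 + (5 + G)*(2*c) = -3 + 2*c*(5 + G))
l = -15933 (l = 3*(-5311) = -15933)
O(D) = -46 - 10*D (O(D) = (-3 + 10*(-5) + 2*D*(-5)) - 1*(-7) = (-3 - 50 - 10*D) + 7 = (-53 - 10*D) + 7 = -46 - 10*D)
w = 4212 (w = (-46 - 10*11)*(-27) = (-46 - 110)*(-27) = -156*(-27) = 4212)
1/(w + l) = 1/(4212 - 15933) = 1/(-11721) = -1/11721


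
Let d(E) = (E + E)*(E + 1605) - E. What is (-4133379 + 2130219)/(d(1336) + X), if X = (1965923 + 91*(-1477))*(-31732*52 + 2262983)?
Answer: -100158/56128940611 ≈ -1.7844e-6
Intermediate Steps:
X = 1122570955204 (X = (1965923 - 134407)*(-1650064 + 2262983) = 1831516*612919 = 1122570955204)
d(E) = -E + 2*E*(1605 + E) (d(E) = (2*E)*(1605 + E) - E = 2*E*(1605 + E) - E = -E + 2*E*(1605 + E))
(-4133379 + 2130219)/(d(1336) + X) = (-4133379 + 2130219)/(1336*(3209 + 2*1336) + 1122570955204) = -2003160/(1336*(3209 + 2672) + 1122570955204) = -2003160/(1336*5881 + 1122570955204) = -2003160/(7857016 + 1122570955204) = -2003160/1122578812220 = -2003160*1/1122578812220 = -100158/56128940611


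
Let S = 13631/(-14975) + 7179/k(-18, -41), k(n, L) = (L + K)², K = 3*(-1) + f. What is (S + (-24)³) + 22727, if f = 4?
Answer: 8536063037/958400 ≈ 8906.6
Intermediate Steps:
K = 1 (K = 3*(-1) + 4 = -3 + 4 = 1)
k(n, L) = (1 + L)² (k(n, L) = (L + 1)² = (1 + L)²)
S = 3427837/958400 (S = 13631/(-14975) + 7179/((1 - 41)²) = 13631*(-1/14975) + 7179/((-40)²) = -13631/14975 + 7179/1600 = 3427837/958400 ≈ 3.5766)
(S + (-24)³) + 22727 = (3427837/958400 + (-24)³) + 22727 = (3427837/958400 - 13824) + 22727 = -13245493763/958400 + 22727 = 8536063037/958400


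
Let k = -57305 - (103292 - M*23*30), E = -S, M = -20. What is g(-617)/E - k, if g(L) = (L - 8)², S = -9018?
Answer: 1573102771/9018 ≈ 1.7444e+5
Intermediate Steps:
g(L) = (-8 + L)²
E = 9018 (E = -1*(-9018) = 9018)
k = -174397 (k = -57305 - (103292 - (-20*23)*30) = -57305 - (103292 - (-460)*30) = -57305 - (103292 - 1*(-13800)) = -57305 - (103292 + 13800) = -57305 - 1*117092 = -57305 - 117092 = -174397)
g(-617)/E - k = (-8 - 617)²/9018 - 1*(-174397) = (-625)²*(1/9018) + 174397 = 390625*(1/9018) + 174397 = 390625/9018 + 174397 = 1573102771/9018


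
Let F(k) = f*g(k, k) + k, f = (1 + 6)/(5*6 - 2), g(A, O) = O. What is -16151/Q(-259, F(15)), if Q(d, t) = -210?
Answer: 16151/210 ≈ 76.910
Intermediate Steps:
f = ¼ (f = 7/(30 - 2) = 7/28 = 7*(1/28) = ¼ ≈ 0.25000)
F(k) = 5*k/4 (F(k) = k/4 + k = 5*k/4)
-16151/Q(-259, F(15)) = -16151/(-210) = -16151*(-1/210) = 16151/210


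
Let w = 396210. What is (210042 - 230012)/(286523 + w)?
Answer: -19970/682733 ≈ -0.029250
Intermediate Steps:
(210042 - 230012)/(286523 + w) = (210042 - 230012)/(286523 + 396210) = -19970/682733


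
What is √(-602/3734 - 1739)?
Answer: I*√6062175138/1867 ≈ 41.703*I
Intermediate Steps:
√(-602/3734 - 1739) = √(-602*1/3734 - 1739) = √(-301/1867 - 1739) = √(-3247014/1867) = I*√6062175138/1867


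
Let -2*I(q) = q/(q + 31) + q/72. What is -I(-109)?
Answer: -109/1872 ≈ -0.058226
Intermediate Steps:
I(q) = -q/144 - q/(2*(31 + q)) (I(q) = -(q/(q + 31) + q/72)/2 = -(q/(31 + q) + q*(1/72))/2 = -(q/(31 + q) + q/72)/2 = -(q/72 + q/(31 + q))/2 = -q/144 - q/(2*(31 + q)))
-I(-109) = -(-1)*(-109)*(103 - 109)/(4464 + 144*(-109)) = -(-1)*(-109)*(-6)/(4464 - 15696) = -(-1)*(-109)*(-6)/(-11232) = -(-1)*(-109)*(-1)*(-6)/11232 = -1*109/1872 = -109/1872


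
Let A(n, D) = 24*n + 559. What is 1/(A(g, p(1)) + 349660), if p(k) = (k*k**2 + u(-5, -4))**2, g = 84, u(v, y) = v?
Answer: 1/352235 ≈ 2.8390e-6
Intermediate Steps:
p(k) = (-5 + k**3)**2 (p(k) = (k*k**2 - 5)**2 = (k**3 - 5)**2 = (-5 + k**3)**2)
A(n, D) = 559 + 24*n
1/(A(g, p(1)) + 349660) = 1/((559 + 24*84) + 349660) = 1/((559 + 2016) + 349660) = 1/(2575 + 349660) = 1/352235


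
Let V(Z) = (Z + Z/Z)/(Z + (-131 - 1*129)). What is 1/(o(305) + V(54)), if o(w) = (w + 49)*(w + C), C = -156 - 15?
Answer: 206/9771761 ≈ 2.1081e-5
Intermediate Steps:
C = -171
V(Z) = (1 + Z)/(-260 + Z) (V(Z) = (Z + 1)/(Z + (-131 - 129)) = (1 + Z)/(Z - 260) = (1 + Z)/(-260 + Z))
o(w) = (-171 + w)*(49 + w) (o(w) = (w + 49)*(w - 171) = (49 + w)*(-171 + w) = (-171 + w)*(49 + w))
1/(o(305) + V(54)) = 1/((-8379 + 305² - 122*305) + (1 + 54)/(-260 + 54)) = 1/((-8379 + 93025 - 37210) + 55/(-206)) = 1/(47436 - 1/206*55) = 1/(47436 - 55/206) = 1/(9771761/206) = 206/9771761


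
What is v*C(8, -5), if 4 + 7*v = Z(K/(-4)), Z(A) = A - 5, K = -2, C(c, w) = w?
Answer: 85/14 ≈ 6.0714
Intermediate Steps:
Z(A) = -5 + A
v = -17/14 (v = -4/7 + (-5 - 2/(-4))/7 = -4/7 + (-5 - 2*(-¼))/7 = -4/7 + (-5 + ½)/7 = -4/7 + (⅐)*(-9/2) = -4/7 - 9/14 = -17/14 ≈ -1.2143)
v*C(8, -5) = -17/14*(-5) = 85/14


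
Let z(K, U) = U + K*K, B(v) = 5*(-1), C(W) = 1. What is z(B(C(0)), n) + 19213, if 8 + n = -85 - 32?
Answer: 19113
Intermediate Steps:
B(v) = -5
n = -125 (n = -8 + (-85 - 32) = -8 - 117 = -125)
z(K, U) = U + K²
z(B(C(0)), n) + 19213 = (-125 + (-5)²) + 19213 = (-125 + 25) + 19213 = -100 + 19213 = 19113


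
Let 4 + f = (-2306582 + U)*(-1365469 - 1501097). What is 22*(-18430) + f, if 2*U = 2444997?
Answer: 3107596496797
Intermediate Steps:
U = 2444997/2 (U = (1/2)*2444997 = 2444997/2 ≈ 1.2225e+6)
f = 3107596902257 (f = -4 + (-2306582 + 2444997/2)*(-1365469 - 1501097) = -4 - 2168167/2*(-2866566) = -4 + 3107596902261 = 3107596902257)
22*(-18430) + f = 22*(-18430) + 3107596902257 = -405460 + 3107596902257 = 3107596496797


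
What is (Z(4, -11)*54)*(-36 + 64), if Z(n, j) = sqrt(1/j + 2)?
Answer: 1512*sqrt(231)/11 ≈ 2089.1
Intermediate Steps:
Z(n, j) = sqrt(2 + 1/j)
(Z(4, -11)*54)*(-36 + 64) = (sqrt(2 + 1/(-11))*54)*(-36 + 64) = (sqrt(2 - 1/11)*54)*28 = (sqrt(21/11)*54)*28 = ((sqrt(231)/11)*54)*28 = (54*sqrt(231)/11)*28 = 1512*sqrt(231)/11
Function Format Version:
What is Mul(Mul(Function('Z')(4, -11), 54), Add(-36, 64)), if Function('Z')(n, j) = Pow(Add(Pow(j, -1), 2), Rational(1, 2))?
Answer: Mul(Rational(1512, 11), Pow(231, Rational(1, 2))) ≈ 2089.1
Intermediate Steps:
Function('Z')(n, j) = Pow(Add(2, Pow(j, -1)), Rational(1, 2))
Mul(Mul(Function('Z')(4, -11), 54), Add(-36, 64)) = Mul(Mul(Pow(Add(2, Pow(-11, -1)), Rational(1, 2)), 54), Add(-36, 64)) = Mul(Mul(Pow(Add(2, Rational(-1, 11)), Rational(1, 2)), 54), 28) = Mul(Mul(Pow(Rational(21, 11), Rational(1, 2)), 54), 28) = Mul(Mul(Mul(Rational(1, 11), Pow(231, Rational(1, 2))), 54), 28) = Mul(Mul(Rational(54, 11), Pow(231, Rational(1, 2))), 28) = Mul(Rational(1512, 11), Pow(231, Rational(1, 2)))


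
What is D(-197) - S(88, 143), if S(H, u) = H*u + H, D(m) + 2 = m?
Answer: -12871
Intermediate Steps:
D(m) = -2 + m
S(H, u) = H + H*u
D(-197) - S(88, 143) = (-2 - 197) - 88*(1 + 143) = -199 - 88*144 = -199 - 1*12672 = -199 - 12672 = -12871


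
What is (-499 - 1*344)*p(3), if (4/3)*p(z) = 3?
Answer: -7587/4 ≈ -1896.8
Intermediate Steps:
p(z) = 9/4 (p(z) = (¾)*3 = 9/4)
(-499 - 1*344)*p(3) = (-499 - 1*344)*(9/4) = (-499 - 344)*(9/4) = -843*9/4 = -7587/4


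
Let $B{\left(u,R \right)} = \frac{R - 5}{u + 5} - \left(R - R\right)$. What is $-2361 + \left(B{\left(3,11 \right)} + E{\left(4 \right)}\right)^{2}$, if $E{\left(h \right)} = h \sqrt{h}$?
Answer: $- \frac{36551}{16} \approx -2284.4$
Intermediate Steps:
$B{\left(u,R \right)} = \frac{-5 + R}{5 + u}$ ($B{\left(u,R \right)} = \frac{-5 + R}{5 + u} - 0 = \frac{-5 + R}{5 + u} + 0 = \frac{-5 + R}{5 + u}$)
$E{\left(h \right)} = h^{\frac{3}{2}}$
$-2361 + \left(B{\left(3,11 \right)} + E{\left(4 \right)}\right)^{2} = -2361 + \left(\frac{-5 + 11}{5 + 3} + 4^{\frac{3}{2}}\right)^{2} = -2361 + \left(\frac{1}{8} \cdot 6 + 8\right)^{2} = -2361 + \left(\frac{3}{4} + 8\right)^{2} = -2361 + \left(\frac{35}{4}\right)^{2} = -2361 + \frac{1225}{16} = - \frac{36551}{16}$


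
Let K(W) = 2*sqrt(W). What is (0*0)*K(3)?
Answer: 0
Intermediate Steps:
(0*0)*K(3) = (0*0)*(2*sqrt(3)) = 0*(2*sqrt(3)) = 0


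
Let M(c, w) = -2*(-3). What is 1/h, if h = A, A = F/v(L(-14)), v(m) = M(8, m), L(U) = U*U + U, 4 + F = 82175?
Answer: 6/82171 ≈ 7.3018e-5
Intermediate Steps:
F = 82171 (F = -4 + 82175 = 82171)
L(U) = U + U**2 (L(U) = U**2 + U = U + U**2)
M(c, w) = 6
v(m) = 6
A = 82171/6 ≈ 13695.
h = 82171/6 ≈ 13695.
1/h = 1/(82171/6) = 6/82171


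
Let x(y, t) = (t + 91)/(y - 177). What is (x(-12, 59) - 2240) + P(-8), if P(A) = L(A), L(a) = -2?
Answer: -141296/63 ≈ -2242.8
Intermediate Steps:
P(A) = -2
x(y, t) = (91 + t)/(-177 + y)
(x(-12, 59) - 2240) + P(-8) = ((91 + 59)/(-177 - 12) - 2240) - 2 = (150/(-189) - 2240) - 2 = (-1/189*150 - 2240) - 2 = (-50/63 - 2240) - 2 = -141170/63 - 2 = -141296/63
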